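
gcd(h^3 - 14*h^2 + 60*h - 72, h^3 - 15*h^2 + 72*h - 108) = h^2 - 12*h + 36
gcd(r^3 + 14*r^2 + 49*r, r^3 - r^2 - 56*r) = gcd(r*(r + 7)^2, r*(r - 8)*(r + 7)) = r^2 + 7*r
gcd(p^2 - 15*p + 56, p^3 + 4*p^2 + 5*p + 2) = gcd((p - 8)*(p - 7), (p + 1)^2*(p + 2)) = 1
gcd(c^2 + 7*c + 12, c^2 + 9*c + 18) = c + 3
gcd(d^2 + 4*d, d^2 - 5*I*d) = d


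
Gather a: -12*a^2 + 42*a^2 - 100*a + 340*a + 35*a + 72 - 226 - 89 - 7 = 30*a^2 + 275*a - 250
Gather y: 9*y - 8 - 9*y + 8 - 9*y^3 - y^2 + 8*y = -9*y^3 - y^2 + 8*y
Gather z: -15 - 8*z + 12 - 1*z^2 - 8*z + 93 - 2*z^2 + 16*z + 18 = 108 - 3*z^2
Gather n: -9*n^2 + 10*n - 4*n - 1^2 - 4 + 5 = -9*n^2 + 6*n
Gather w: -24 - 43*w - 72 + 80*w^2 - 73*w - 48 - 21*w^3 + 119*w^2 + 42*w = -21*w^3 + 199*w^2 - 74*w - 144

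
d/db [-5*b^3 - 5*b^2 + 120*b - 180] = -15*b^2 - 10*b + 120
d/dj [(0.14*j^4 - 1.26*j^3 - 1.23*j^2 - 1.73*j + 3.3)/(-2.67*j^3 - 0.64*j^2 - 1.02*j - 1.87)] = (-0.3738*j^6 - 0.179199999999998*j^5 - 2.9061*j^4 - 7.715*j^3 + 33.649*j^2 + 8.8242*j + 6.6011)/(7.1289*j^6 + 3.4176*j^5 + 5.8564*j^4 + 11.2914*j^3 + 3.434*j^2 + 3.8148*j + 3.4969)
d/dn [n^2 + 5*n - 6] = 2*n + 5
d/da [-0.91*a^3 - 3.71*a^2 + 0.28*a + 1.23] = -2.73*a^2 - 7.42*a + 0.28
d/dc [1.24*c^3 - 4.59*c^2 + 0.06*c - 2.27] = 3.72*c^2 - 9.18*c + 0.06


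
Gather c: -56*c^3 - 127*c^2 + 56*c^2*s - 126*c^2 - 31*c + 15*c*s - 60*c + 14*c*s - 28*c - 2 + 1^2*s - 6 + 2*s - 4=-56*c^3 + c^2*(56*s - 253) + c*(29*s - 119) + 3*s - 12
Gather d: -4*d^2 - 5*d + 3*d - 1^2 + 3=-4*d^2 - 2*d + 2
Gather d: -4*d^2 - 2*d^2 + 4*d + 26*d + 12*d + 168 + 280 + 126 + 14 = -6*d^2 + 42*d + 588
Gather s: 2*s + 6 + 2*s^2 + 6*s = 2*s^2 + 8*s + 6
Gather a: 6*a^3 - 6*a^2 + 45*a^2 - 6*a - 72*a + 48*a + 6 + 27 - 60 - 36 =6*a^3 + 39*a^2 - 30*a - 63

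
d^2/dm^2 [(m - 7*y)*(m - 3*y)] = 2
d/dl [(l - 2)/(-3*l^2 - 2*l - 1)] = (3*l^2 - 12*l - 5)/(9*l^4 + 12*l^3 + 10*l^2 + 4*l + 1)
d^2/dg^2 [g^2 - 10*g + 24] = 2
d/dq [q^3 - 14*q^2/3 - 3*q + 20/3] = 3*q^2 - 28*q/3 - 3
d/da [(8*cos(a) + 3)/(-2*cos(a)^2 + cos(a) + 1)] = (16*sin(a)^2 - 12*cos(a) - 21)*sin(a)/(cos(a) - cos(2*a))^2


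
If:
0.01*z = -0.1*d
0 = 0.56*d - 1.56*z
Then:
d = 0.00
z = 0.00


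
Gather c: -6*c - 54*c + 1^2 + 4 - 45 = -60*c - 40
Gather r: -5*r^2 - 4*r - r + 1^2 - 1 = -5*r^2 - 5*r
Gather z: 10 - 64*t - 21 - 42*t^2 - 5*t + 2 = -42*t^2 - 69*t - 9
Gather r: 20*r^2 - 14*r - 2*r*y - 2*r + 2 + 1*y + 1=20*r^2 + r*(-2*y - 16) + y + 3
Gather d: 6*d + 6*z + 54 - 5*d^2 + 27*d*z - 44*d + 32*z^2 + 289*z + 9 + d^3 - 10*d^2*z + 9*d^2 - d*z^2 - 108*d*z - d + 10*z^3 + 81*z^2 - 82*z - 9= d^3 + d^2*(4 - 10*z) + d*(-z^2 - 81*z - 39) + 10*z^3 + 113*z^2 + 213*z + 54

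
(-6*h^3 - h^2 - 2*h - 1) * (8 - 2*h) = 12*h^4 - 46*h^3 - 4*h^2 - 14*h - 8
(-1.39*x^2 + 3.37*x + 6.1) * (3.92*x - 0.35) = -5.4488*x^3 + 13.6969*x^2 + 22.7325*x - 2.135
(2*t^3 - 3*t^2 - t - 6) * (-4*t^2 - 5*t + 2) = -8*t^5 + 2*t^4 + 23*t^3 + 23*t^2 + 28*t - 12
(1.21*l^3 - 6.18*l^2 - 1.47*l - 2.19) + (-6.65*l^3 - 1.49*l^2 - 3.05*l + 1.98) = -5.44*l^3 - 7.67*l^2 - 4.52*l - 0.21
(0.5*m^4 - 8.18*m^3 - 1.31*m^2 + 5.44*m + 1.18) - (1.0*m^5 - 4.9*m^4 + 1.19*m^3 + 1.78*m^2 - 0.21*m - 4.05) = -1.0*m^5 + 5.4*m^4 - 9.37*m^3 - 3.09*m^2 + 5.65*m + 5.23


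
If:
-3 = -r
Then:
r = 3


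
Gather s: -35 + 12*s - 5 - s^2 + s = -s^2 + 13*s - 40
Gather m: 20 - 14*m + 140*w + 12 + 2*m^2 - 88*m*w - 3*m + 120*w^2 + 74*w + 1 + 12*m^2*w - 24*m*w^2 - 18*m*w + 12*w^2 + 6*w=m^2*(12*w + 2) + m*(-24*w^2 - 106*w - 17) + 132*w^2 + 220*w + 33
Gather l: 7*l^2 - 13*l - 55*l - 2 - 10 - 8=7*l^2 - 68*l - 20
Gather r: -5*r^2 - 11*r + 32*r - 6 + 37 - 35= -5*r^2 + 21*r - 4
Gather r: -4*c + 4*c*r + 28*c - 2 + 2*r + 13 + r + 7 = 24*c + r*(4*c + 3) + 18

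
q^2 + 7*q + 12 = (q + 3)*(q + 4)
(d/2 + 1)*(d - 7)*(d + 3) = d^3/2 - d^2 - 29*d/2 - 21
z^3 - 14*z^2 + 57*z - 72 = (z - 8)*(z - 3)^2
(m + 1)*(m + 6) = m^2 + 7*m + 6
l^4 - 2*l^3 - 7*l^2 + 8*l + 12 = (l - 3)*(l - 2)*(l + 1)*(l + 2)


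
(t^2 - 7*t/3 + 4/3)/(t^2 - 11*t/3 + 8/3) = (3*t - 4)/(3*t - 8)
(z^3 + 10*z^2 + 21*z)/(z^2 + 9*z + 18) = z*(z + 7)/(z + 6)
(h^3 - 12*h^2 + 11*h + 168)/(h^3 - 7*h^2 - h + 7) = (h^2 - 5*h - 24)/(h^2 - 1)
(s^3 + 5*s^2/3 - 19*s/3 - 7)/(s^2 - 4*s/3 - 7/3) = s + 3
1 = 1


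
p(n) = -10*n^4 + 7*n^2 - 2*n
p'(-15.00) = 134788.00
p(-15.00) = -504645.00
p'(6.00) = -8558.00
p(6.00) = -12720.00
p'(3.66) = -1911.88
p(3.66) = -1707.97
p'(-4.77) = 4272.47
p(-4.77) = -5008.13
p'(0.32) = 1.17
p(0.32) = -0.03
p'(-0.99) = 22.95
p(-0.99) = -0.77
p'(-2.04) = 309.03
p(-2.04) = -139.98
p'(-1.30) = 67.68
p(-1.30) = -14.13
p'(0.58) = -1.68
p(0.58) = 0.06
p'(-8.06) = 20829.42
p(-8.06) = -41731.83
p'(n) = -40*n^3 + 14*n - 2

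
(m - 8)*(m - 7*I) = m^2 - 8*m - 7*I*m + 56*I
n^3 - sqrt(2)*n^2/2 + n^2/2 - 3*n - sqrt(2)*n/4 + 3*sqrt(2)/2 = (n - 3/2)*(n + 2)*(n - sqrt(2)/2)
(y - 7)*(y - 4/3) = y^2 - 25*y/3 + 28/3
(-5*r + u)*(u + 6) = -5*r*u - 30*r + u^2 + 6*u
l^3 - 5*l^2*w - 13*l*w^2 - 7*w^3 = (l - 7*w)*(l + w)^2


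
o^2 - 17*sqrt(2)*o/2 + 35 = (o - 5*sqrt(2))*(o - 7*sqrt(2)/2)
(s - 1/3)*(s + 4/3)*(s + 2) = s^3 + 3*s^2 + 14*s/9 - 8/9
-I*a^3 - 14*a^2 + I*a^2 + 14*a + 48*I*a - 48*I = (a - 8*I)*(a - 6*I)*(-I*a + I)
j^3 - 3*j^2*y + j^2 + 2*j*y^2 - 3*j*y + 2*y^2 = (j + 1)*(j - 2*y)*(j - y)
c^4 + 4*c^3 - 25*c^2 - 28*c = c*(c - 4)*(c + 1)*(c + 7)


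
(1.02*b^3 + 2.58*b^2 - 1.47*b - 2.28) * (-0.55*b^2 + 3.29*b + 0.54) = -0.561*b^5 + 1.9368*b^4 + 9.8475*b^3 - 2.1891*b^2 - 8.295*b - 1.2312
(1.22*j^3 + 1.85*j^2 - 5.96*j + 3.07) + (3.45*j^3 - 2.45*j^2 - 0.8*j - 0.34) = 4.67*j^3 - 0.6*j^2 - 6.76*j + 2.73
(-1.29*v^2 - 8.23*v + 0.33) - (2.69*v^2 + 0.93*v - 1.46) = -3.98*v^2 - 9.16*v + 1.79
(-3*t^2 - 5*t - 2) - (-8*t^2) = 5*t^2 - 5*t - 2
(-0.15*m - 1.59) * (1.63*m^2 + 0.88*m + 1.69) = -0.2445*m^3 - 2.7237*m^2 - 1.6527*m - 2.6871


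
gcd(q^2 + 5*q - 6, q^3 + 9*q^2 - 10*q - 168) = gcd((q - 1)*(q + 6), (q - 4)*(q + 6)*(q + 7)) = q + 6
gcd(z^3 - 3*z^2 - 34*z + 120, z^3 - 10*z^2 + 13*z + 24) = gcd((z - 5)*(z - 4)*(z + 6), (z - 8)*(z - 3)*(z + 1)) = 1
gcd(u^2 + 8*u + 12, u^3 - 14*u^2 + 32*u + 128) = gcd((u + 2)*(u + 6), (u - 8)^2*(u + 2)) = u + 2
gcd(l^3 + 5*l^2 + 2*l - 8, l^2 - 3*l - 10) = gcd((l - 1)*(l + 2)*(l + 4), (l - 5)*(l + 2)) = l + 2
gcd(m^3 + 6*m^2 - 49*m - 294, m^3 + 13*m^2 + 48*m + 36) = m + 6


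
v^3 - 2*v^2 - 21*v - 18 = (v - 6)*(v + 1)*(v + 3)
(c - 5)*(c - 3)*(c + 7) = c^3 - c^2 - 41*c + 105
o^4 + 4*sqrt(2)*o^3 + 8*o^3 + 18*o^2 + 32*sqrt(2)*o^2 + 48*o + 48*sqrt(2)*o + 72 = (o + 2)*(o + 6)*(o + sqrt(2))*(o + 3*sqrt(2))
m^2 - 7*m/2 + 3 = (m - 2)*(m - 3/2)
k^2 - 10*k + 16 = (k - 8)*(k - 2)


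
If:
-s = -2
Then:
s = 2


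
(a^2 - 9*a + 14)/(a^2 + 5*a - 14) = (a - 7)/(a + 7)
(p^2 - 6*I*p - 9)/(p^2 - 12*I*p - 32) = (-p^2 + 6*I*p + 9)/(-p^2 + 12*I*p + 32)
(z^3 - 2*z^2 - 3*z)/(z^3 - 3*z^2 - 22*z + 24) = z*(z^2 - 2*z - 3)/(z^3 - 3*z^2 - 22*z + 24)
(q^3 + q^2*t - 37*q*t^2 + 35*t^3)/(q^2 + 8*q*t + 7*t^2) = (q^2 - 6*q*t + 5*t^2)/(q + t)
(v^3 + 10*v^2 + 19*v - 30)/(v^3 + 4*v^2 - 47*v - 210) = (v - 1)/(v - 7)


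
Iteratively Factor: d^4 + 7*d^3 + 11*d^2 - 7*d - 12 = (d + 3)*(d^3 + 4*d^2 - d - 4) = (d + 3)*(d + 4)*(d^2 - 1) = (d - 1)*(d + 3)*(d + 4)*(d + 1)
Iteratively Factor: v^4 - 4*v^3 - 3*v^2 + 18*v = (v + 2)*(v^3 - 6*v^2 + 9*v) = v*(v + 2)*(v^2 - 6*v + 9) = v*(v - 3)*(v + 2)*(v - 3)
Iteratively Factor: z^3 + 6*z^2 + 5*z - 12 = (z + 3)*(z^2 + 3*z - 4) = (z + 3)*(z + 4)*(z - 1)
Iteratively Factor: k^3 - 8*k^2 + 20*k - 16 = (k - 2)*(k^2 - 6*k + 8) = (k - 2)^2*(k - 4)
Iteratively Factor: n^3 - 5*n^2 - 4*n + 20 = (n + 2)*(n^2 - 7*n + 10) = (n - 2)*(n + 2)*(n - 5)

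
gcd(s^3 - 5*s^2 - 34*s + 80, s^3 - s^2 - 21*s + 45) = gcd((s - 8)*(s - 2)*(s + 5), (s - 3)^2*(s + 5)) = s + 5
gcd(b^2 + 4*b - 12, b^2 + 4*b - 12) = b^2 + 4*b - 12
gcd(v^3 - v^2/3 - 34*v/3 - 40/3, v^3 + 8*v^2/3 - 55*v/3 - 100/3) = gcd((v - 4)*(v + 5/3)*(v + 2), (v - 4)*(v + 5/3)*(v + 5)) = v^2 - 7*v/3 - 20/3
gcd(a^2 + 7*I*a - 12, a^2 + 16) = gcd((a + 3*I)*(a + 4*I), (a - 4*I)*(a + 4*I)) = a + 4*I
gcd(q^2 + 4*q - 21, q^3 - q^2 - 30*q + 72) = q - 3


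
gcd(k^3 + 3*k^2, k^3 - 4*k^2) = k^2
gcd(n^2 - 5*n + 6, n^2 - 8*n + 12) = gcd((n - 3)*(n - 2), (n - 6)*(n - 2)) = n - 2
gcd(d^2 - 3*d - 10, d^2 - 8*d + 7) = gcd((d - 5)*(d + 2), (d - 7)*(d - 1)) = 1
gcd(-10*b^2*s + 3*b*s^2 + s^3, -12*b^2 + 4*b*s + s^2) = -2*b + s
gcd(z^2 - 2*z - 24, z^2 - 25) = 1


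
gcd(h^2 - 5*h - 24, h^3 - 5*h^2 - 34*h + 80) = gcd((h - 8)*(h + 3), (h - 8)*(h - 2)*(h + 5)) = h - 8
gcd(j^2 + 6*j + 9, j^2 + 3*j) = j + 3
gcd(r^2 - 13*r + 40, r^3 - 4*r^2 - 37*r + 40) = r - 8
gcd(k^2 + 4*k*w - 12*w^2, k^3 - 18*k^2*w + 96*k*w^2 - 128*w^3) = -k + 2*w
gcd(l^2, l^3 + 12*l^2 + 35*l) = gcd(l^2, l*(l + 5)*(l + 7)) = l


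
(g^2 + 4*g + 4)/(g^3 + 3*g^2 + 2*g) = (g + 2)/(g*(g + 1))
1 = 1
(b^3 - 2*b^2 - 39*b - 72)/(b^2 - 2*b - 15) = (b^2 - 5*b - 24)/(b - 5)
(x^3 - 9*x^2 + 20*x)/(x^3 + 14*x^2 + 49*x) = (x^2 - 9*x + 20)/(x^2 + 14*x + 49)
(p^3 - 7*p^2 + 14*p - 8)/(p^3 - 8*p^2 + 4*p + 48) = (p^2 - 3*p + 2)/(p^2 - 4*p - 12)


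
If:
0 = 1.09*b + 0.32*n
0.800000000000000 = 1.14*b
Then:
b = 0.70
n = -2.39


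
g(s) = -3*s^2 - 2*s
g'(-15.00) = 88.00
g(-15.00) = -645.00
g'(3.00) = -20.00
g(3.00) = -33.00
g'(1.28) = -9.68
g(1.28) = -7.48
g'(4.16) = -26.96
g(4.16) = -60.24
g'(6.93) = -43.58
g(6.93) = -157.93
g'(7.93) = -49.58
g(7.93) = -204.51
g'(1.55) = -11.30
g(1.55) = -10.31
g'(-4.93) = 27.58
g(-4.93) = -63.05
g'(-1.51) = 7.06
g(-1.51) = -3.82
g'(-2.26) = 11.56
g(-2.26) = -10.80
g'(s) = -6*s - 2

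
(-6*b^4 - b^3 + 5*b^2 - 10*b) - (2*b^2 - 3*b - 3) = -6*b^4 - b^3 + 3*b^2 - 7*b + 3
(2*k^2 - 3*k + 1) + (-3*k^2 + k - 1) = -k^2 - 2*k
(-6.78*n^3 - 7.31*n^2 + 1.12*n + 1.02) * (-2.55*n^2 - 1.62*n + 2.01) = 17.289*n^5 + 29.6241*n^4 - 4.6416*n^3 - 19.1085*n^2 + 0.5988*n + 2.0502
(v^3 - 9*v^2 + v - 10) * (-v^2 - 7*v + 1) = -v^5 + 2*v^4 + 63*v^3 - 6*v^2 + 71*v - 10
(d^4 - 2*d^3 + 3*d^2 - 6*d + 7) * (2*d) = 2*d^5 - 4*d^4 + 6*d^3 - 12*d^2 + 14*d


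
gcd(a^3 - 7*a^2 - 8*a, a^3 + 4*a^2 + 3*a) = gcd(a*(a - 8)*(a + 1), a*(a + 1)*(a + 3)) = a^2 + a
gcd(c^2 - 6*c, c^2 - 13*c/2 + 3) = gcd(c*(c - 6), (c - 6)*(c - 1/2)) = c - 6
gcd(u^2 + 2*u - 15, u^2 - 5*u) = 1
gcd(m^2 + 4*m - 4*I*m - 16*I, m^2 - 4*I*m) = m - 4*I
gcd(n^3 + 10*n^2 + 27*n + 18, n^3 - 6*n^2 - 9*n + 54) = n + 3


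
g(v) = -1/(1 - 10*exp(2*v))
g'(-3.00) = -0.05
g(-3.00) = -1.03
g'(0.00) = -0.25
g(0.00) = 0.11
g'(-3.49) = -0.02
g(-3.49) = -1.01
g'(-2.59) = -0.13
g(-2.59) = -1.06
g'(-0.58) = -1.38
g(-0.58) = 0.47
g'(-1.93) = -0.68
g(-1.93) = -1.27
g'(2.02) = -0.00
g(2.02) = 0.00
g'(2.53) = -0.00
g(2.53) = 0.00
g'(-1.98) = -0.58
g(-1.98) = -1.24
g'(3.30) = -0.00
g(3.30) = 0.00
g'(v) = -20*exp(2*v)/(1 - 10*exp(2*v))^2 = -20*exp(2*v)/(10*exp(2*v) - 1)^2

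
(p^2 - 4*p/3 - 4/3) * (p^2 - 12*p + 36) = p^4 - 40*p^3/3 + 152*p^2/3 - 32*p - 48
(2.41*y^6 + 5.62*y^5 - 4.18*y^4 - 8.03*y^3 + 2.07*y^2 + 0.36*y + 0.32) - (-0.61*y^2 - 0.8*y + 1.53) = 2.41*y^6 + 5.62*y^5 - 4.18*y^4 - 8.03*y^3 + 2.68*y^2 + 1.16*y - 1.21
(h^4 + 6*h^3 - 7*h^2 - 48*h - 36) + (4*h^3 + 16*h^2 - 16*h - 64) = h^4 + 10*h^3 + 9*h^2 - 64*h - 100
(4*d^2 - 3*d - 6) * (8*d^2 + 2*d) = 32*d^4 - 16*d^3 - 54*d^2 - 12*d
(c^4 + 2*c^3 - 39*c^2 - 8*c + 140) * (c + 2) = c^5 + 4*c^4 - 35*c^3 - 86*c^2 + 124*c + 280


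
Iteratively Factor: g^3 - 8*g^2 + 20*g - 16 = (g - 2)*(g^2 - 6*g + 8) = (g - 2)^2*(g - 4)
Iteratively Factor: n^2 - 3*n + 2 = (n - 2)*(n - 1)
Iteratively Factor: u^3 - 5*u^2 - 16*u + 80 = (u + 4)*(u^2 - 9*u + 20) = (u - 5)*(u + 4)*(u - 4)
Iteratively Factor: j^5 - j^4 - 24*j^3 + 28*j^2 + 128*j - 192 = (j - 4)*(j^4 + 3*j^3 - 12*j^2 - 20*j + 48) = (j - 4)*(j - 2)*(j^3 + 5*j^2 - 2*j - 24) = (j - 4)*(j - 2)*(j + 3)*(j^2 + 2*j - 8) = (j - 4)*(j - 2)^2*(j + 3)*(j + 4)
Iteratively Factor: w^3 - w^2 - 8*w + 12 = (w - 2)*(w^2 + w - 6) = (w - 2)^2*(w + 3)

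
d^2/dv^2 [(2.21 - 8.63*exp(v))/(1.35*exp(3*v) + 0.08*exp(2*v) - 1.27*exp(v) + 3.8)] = (-62.9127000000001*exp(6*v) + 33.453405*exp(5*v) - 56.614292*exp(4*v) + 567.136378*exp(3*v) - 86.968188*exp(2*v) - 40.771231*exp(v) - 113.95174)*exp(v)/(2.460375*exp(9*v) + 0.4374*exp(8*v) - 6.917805*exp(7*v) + 19.954052*exp(6*v) + 8.970261*exp(5*v) - 38.630544*exp(4*v) + 54.117137*exp(3*v) + 21.85266*exp(2*v) - 55.0164*exp(v) + 54.872)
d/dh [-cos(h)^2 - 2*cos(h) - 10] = 2*(cos(h) + 1)*sin(h)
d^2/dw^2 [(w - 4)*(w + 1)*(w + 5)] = 6*w + 4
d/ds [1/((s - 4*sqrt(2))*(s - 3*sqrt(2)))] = (-2*s + 7*sqrt(2))/(s^4 - 14*sqrt(2)*s^3 + 146*s^2 - 336*sqrt(2)*s + 576)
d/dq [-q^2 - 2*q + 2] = -2*q - 2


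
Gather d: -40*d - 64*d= -104*d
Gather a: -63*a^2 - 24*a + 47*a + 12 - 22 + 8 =-63*a^2 + 23*a - 2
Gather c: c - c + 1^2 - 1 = 0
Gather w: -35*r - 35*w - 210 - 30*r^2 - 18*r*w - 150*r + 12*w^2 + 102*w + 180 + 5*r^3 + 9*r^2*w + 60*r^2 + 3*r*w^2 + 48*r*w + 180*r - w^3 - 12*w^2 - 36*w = 5*r^3 + 30*r^2 + 3*r*w^2 - 5*r - w^3 + w*(9*r^2 + 30*r + 31) - 30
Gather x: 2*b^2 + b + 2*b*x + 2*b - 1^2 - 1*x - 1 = 2*b^2 + 3*b + x*(2*b - 1) - 2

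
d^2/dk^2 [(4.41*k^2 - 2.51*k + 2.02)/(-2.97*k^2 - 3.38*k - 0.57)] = (132.82137*k^3 - 62.115174*k^2 - 147.162906*k - 51.85241)/(26.198073*k^6 + 89.443926*k^5 + 116.875143*k^4 + 72.946484*k^3 + 22.430583*k^2 + 3.294486*k + 0.185193)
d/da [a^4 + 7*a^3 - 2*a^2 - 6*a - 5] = 4*a^3 + 21*a^2 - 4*a - 6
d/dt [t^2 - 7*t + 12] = 2*t - 7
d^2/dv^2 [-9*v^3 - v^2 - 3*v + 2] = -54*v - 2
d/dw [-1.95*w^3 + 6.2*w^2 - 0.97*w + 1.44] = -5.85*w^2 + 12.4*w - 0.97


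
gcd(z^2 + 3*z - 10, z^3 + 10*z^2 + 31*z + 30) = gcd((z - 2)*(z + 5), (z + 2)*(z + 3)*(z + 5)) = z + 5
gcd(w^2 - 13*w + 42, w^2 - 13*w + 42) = w^2 - 13*w + 42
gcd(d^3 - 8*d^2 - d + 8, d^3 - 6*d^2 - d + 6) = d^2 - 1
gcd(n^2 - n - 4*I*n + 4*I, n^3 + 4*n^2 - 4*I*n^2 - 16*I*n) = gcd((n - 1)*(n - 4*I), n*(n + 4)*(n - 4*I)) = n - 4*I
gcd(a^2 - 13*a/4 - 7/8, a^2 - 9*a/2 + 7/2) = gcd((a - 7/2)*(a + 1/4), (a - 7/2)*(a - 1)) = a - 7/2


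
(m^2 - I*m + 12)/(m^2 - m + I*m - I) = (m^2 - I*m + 12)/(m^2 - m + I*m - I)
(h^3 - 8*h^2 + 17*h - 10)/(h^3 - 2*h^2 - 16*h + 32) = (h^2 - 6*h + 5)/(h^2 - 16)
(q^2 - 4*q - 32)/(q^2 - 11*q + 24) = (q + 4)/(q - 3)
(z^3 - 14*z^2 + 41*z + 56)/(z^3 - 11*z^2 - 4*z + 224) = (z + 1)/(z + 4)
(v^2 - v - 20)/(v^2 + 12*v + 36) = (v^2 - v - 20)/(v^2 + 12*v + 36)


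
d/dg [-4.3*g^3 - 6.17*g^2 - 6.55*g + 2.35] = -12.9*g^2 - 12.34*g - 6.55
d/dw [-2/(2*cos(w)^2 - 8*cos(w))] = 2*(2 - cos(w))*sin(w)/((cos(w) - 4)^2*cos(w)^2)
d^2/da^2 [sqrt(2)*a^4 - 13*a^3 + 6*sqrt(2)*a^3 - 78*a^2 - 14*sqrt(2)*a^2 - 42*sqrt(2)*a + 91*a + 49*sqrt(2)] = 12*sqrt(2)*a^2 - 78*a + 36*sqrt(2)*a - 156 - 28*sqrt(2)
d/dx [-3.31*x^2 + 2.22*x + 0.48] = 2.22 - 6.62*x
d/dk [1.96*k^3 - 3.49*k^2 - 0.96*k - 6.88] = 5.88*k^2 - 6.98*k - 0.96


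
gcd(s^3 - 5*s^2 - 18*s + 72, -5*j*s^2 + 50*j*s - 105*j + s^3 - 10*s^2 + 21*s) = s - 3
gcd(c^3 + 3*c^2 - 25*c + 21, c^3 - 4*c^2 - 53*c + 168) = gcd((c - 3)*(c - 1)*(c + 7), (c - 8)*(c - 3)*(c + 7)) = c^2 + 4*c - 21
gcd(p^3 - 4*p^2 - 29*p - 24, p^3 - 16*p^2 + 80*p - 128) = p - 8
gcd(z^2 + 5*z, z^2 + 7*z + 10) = z + 5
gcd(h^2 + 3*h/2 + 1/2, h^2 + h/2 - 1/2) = h + 1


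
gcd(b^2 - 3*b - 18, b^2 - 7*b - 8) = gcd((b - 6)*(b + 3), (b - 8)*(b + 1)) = 1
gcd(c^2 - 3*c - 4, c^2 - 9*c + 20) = c - 4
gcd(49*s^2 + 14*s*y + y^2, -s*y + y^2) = 1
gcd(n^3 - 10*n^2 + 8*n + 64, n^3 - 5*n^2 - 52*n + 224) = n^2 - 12*n + 32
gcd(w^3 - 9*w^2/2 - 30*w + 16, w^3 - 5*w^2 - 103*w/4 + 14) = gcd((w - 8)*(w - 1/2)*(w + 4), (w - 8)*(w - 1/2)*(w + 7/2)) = w^2 - 17*w/2 + 4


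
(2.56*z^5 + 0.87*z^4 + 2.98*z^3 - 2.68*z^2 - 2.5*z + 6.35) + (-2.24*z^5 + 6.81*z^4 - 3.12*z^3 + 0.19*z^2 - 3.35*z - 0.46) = 0.32*z^5 + 7.68*z^4 - 0.14*z^3 - 2.49*z^2 - 5.85*z + 5.89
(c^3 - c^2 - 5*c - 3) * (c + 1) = c^4 - 6*c^2 - 8*c - 3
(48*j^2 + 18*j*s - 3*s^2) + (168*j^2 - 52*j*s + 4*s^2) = 216*j^2 - 34*j*s + s^2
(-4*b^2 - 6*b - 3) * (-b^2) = 4*b^4 + 6*b^3 + 3*b^2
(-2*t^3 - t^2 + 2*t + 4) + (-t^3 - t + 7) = -3*t^3 - t^2 + t + 11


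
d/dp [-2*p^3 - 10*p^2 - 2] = 2*p*(-3*p - 10)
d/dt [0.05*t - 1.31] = 0.0500000000000000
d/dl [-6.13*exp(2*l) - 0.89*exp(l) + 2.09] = (-12.26*exp(l) - 0.89)*exp(l)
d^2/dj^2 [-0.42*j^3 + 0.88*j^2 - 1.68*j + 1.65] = 1.76 - 2.52*j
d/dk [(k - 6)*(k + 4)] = 2*k - 2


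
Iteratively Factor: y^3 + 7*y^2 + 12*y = (y + 3)*(y^2 + 4*y) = y*(y + 3)*(y + 4)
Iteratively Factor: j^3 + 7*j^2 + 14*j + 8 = (j + 2)*(j^2 + 5*j + 4) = (j + 1)*(j + 2)*(j + 4)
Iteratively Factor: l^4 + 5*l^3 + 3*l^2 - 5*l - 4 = (l + 4)*(l^3 + l^2 - l - 1) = (l + 1)*(l + 4)*(l^2 - 1) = (l + 1)^2*(l + 4)*(l - 1)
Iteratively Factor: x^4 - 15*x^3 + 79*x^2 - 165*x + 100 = (x - 1)*(x^3 - 14*x^2 + 65*x - 100) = (x - 4)*(x - 1)*(x^2 - 10*x + 25) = (x - 5)*(x - 4)*(x - 1)*(x - 5)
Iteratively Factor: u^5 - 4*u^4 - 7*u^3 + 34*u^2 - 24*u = (u - 1)*(u^4 - 3*u^3 - 10*u^2 + 24*u) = u*(u - 1)*(u^3 - 3*u^2 - 10*u + 24) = u*(u - 2)*(u - 1)*(u^2 - u - 12) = u*(u - 2)*(u - 1)*(u + 3)*(u - 4)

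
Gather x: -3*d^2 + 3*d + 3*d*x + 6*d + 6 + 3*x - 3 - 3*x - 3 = -3*d^2 + 3*d*x + 9*d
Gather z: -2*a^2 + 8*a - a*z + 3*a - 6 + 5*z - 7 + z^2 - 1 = -2*a^2 + 11*a + z^2 + z*(5 - a) - 14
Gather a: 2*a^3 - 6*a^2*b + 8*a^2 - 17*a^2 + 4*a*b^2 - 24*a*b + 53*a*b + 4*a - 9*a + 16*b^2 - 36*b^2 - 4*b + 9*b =2*a^3 + a^2*(-6*b - 9) + a*(4*b^2 + 29*b - 5) - 20*b^2 + 5*b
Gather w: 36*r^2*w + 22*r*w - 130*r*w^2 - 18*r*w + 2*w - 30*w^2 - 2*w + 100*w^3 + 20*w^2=100*w^3 + w^2*(-130*r - 10) + w*(36*r^2 + 4*r)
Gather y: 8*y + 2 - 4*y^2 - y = -4*y^2 + 7*y + 2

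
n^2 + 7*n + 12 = (n + 3)*(n + 4)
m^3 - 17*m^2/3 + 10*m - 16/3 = (m - 8/3)*(m - 2)*(m - 1)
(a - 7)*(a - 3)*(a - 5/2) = a^3 - 25*a^2/2 + 46*a - 105/2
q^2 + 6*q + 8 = (q + 2)*(q + 4)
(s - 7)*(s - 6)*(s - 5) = s^3 - 18*s^2 + 107*s - 210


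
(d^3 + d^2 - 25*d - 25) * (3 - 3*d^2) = -3*d^5 - 3*d^4 + 78*d^3 + 78*d^2 - 75*d - 75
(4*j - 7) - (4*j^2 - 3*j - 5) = -4*j^2 + 7*j - 2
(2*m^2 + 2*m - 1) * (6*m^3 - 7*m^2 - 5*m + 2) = 12*m^5 - 2*m^4 - 30*m^3 + m^2 + 9*m - 2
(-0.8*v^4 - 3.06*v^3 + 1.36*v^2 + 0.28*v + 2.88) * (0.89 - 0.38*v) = 0.304*v^5 + 0.4508*v^4 - 3.2402*v^3 + 1.104*v^2 - 0.8452*v + 2.5632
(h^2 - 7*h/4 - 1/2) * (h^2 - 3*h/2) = h^4 - 13*h^3/4 + 17*h^2/8 + 3*h/4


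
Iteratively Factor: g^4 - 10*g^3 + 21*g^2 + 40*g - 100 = (g - 5)*(g^3 - 5*g^2 - 4*g + 20) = (g - 5)*(g + 2)*(g^2 - 7*g + 10) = (g - 5)^2*(g + 2)*(g - 2)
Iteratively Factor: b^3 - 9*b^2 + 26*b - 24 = (b - 2)*(b^2 - 7*b + 12) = (b - 4)*(b - 2)*(b - 3)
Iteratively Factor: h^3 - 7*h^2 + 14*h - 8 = (h - 2)*(h^2 - 5*h + 4) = (h - 4)*(h - 2)*(h - 1)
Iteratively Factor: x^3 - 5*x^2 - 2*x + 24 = (x - 3)*(x^2 - 2*x - 8) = (x - 3)*(x + 2)*(x - 4)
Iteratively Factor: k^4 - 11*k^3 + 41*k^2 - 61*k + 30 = (k - 5)*(k^3 - 6*k^2 + 11*k - 6) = (k - 5)*(k - 2)*(k^2 - 4*k + 3) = (k - 5)*(k - 2)*(k - 1)*(k - 3)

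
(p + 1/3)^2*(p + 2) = p^3 + 8*p^2/3 + 13*p/9 + 2/9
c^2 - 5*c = c*(c - 5)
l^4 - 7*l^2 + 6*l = l*(l - 2)*(l - 1)*(l + 3)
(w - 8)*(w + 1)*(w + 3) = w^3 - 4*w^2 - 29*w - 24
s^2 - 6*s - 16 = (s - 8)*(s + 2)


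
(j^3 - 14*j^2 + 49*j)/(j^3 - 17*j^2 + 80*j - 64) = j*(j^2 - 14*j + 49)/(j^3 - 17*j^2 + 80*j - 64)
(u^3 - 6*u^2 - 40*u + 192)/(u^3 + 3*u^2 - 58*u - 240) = (u - 4)/(u + 5)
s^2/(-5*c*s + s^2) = s/(-5*c + s)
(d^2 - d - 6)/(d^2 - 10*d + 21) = (d + 2)/(d - 7)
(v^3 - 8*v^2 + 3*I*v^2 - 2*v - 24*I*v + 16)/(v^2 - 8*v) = v + 3*I - 2/v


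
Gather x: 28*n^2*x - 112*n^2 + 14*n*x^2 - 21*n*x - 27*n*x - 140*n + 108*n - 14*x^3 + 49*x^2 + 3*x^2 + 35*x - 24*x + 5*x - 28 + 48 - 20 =-112*n^2 - 32*n - 14*x^3 + x^2*(14*n + 52) + x*(28*n^2 - 48*n + 16)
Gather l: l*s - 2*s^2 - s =l*s - 2*s^2 - s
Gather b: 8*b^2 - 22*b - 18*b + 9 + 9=8*b^2 - 40*b + 18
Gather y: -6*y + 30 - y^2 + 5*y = -y^2 - y + 30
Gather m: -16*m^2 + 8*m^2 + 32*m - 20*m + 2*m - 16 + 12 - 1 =-8*m^2 + 14*m - 5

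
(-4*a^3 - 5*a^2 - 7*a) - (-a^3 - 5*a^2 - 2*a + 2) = -3*a^3 - 5*a - 2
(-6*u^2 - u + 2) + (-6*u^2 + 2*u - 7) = -12*u^2 + u - 5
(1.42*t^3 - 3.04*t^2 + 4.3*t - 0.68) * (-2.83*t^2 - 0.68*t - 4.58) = -4.0186*t^5 + 7.6376*t^4 - 16.6054*t^3 + 12.9236*t^2 - 19.2316*t + 3.1144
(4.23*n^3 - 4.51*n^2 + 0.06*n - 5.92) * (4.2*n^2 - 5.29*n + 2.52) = 17.766*n^5 - 41.3187*n^4 + 34.7695*n^3 - 36.5466*n^2 + 31.468*n - 14.9184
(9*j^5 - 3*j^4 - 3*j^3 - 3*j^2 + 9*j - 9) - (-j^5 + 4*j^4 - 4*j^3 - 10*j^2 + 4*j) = 10*j^5 - 7*j^4 + j^3 + 7*j^2 + 5*j - 9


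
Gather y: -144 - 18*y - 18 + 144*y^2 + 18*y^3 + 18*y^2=18*y^3 + 162*y^2 - 18*y - 162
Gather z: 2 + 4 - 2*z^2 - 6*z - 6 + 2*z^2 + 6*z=0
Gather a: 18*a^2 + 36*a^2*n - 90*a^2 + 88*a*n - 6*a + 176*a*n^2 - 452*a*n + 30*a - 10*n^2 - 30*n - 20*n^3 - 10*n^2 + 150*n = a^2*(36*n - 72) + a*(176*n^2 - 364*n + 24) - 20*n^3 - 20*n^2 + 120*n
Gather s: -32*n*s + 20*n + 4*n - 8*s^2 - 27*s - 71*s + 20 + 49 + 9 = 24*n - 8*s^2 + s*(-32*n - 98) + 78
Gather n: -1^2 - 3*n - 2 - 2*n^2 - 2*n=-2*n^2 - 5*n - 3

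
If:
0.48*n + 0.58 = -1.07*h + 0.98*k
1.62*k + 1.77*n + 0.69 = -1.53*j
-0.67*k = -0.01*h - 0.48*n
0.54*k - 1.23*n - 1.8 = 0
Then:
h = -1.00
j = 3.67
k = -1.55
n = -2.14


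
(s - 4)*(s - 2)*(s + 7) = s^3 + s^2 - 34*s + 56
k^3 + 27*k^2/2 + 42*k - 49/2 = (k - 1/2)*(k + 7)^2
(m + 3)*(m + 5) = m^2 + 8*m + 15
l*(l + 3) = l^2 + 3*l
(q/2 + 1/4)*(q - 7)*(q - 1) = q^3/2 - 15*q^2/4 + 3*q/2 + 7/4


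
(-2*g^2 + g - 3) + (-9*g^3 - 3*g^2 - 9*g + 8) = -9*g^3 - 5*g^2 - 8*g + 5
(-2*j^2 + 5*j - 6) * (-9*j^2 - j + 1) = 18*j^4 - 43*j^3 + 47*j^2 + 11*j - 6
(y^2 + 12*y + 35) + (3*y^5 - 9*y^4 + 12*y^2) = 3*y^5 - 9*y^4 + 13*y^2 + 12*y + 35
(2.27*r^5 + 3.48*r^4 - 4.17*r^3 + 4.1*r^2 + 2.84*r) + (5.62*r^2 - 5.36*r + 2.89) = 2.27*r^5 + 3.48*r^4 - 4.17*r^3 + 9.72*r^2 - 2.52*r + 2.89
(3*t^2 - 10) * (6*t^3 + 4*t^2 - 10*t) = 18*t^5 + 12*t^4 - 90*t^3 - 40*t^2 + 100*t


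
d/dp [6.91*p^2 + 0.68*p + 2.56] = 13.82*p + 0.68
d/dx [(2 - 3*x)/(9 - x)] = -25/(x - 9)^2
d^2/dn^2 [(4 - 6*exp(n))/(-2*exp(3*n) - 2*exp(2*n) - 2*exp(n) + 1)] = (96*exp(6*n) - 72*exp(5*n) - 248*exp(4*n) + 36*exp(3*n) - 48*exp(2*n) - 36*exp(n) - 2)*exp(n)/(8*exp(9*n) + 24*exp(8*n) + 48*exp(7*n) + 44*exp(6*n) + 24*exp(5*n) - 12*exp(4*n) - 10*exp(3*n) - 6*exp(2*n) + 6*exp(n) - 1)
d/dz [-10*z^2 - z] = -20*z - 1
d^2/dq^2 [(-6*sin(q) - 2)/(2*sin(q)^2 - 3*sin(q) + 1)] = 4*(6*(1 - cos(q)^2)^2 - 23*sin(q)*cos(q)^2 + 16*cos(q)^2)/((sin(q) - 1)^2*(2*sin(q) - 1)^3)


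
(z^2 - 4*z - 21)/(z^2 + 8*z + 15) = (z - 7)/(z + 5)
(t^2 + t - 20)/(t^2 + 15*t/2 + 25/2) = 2*(t - 4)/(2*t + 5)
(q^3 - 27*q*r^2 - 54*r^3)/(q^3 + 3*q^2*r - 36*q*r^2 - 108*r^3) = (q + 3*r)/(q + 6*r)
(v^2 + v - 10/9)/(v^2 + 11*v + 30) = (v^2 + v - 10/9)/(v^2 + 11*v + 30)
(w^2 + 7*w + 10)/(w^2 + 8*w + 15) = (w + 2)/(w + 3)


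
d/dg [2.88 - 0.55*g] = -0.550000000000000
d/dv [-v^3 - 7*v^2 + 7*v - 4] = -3*v^2 - 14*v + 7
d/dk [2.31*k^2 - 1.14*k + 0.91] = 4.62*k - 1.14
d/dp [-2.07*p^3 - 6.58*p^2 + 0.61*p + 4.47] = -6.21*p^2 - 13.16*p + 0.61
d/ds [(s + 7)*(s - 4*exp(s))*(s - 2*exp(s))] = -6*s^2*exp(s) + 3*s^2 + 16*s*exp(2*s) - 54*s*exp(s) + 14*s + 120*exp(2*s) - 42*exp(s)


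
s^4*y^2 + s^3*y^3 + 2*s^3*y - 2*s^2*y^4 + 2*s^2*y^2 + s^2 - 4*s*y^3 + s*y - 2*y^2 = (s - y)*(s + 2*y)*(s*y + 1)^2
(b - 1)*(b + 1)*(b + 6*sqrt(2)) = b^3 + 6*sqrt(2)*b^2 - b - 6*sqrt(2)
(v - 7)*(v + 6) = v^2 - v - 42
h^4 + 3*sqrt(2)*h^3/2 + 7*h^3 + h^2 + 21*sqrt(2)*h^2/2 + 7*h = h*(h + 7)*(h + sqrt(2)/2)*(h + sqrt(2))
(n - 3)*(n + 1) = n^2 - 2*n - 3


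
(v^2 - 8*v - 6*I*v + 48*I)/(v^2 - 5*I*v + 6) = (v - 8)/(v + I)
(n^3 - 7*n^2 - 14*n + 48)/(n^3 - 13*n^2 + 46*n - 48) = (n + 3)/(n - 3)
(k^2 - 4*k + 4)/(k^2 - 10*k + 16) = (k - 2)/(k - 8)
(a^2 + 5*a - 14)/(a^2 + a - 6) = (a + 7)/(a + 3)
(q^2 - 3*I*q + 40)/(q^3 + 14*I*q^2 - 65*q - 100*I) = (q - 8*I)/(q^2 + 9*I*q - 20)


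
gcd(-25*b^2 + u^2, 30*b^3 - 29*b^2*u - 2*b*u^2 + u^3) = 5*b + u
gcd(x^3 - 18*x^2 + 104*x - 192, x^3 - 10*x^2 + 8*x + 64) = x^2 - 12*x + 32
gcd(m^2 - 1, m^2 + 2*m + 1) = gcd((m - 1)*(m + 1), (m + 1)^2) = m + 1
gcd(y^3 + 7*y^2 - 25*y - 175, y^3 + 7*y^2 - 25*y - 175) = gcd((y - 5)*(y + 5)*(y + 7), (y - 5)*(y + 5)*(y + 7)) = y^3 + 7*y^2 - 25*y - 175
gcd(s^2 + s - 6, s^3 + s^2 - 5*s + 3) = s + 3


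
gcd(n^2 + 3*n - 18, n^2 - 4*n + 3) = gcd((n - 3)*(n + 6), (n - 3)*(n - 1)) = n - 3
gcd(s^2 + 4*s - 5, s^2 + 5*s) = s + 5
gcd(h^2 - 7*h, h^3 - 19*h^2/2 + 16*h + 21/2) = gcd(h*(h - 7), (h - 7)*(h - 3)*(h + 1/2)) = h - 7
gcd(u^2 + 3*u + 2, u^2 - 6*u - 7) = u + 1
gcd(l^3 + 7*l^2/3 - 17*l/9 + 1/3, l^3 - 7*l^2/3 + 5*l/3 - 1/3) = l - 1/3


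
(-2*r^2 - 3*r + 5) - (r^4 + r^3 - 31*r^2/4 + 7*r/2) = -r^4 - r^3 + 23*r^2/4 - 13*r/2 + 5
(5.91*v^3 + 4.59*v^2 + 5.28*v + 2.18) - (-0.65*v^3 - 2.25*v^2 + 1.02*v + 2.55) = 6.56*v^3 + 6.84*v^2 + 4.26*v - 0.37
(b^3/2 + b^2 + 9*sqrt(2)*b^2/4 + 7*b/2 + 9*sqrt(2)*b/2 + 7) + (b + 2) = b^3/2 + b^2 + 9*sqrt(2)*b^2/4 + 9*b/2 + 9*sqrt(2)*b/2 + 9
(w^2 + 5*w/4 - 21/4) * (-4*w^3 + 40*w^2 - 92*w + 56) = -4*w^5 + 35*w^4 - 21*w^3 - 269*w^2 + 553*w - 294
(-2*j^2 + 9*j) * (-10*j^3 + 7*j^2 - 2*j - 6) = 20*j^5 - 104*j^4 + 67*j^3 - 6*j^2 - 54*j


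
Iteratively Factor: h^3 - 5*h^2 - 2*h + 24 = (h - 3)*(h^2 - 2*h - 8) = (h - 4)*(h - 3)*(h + 2)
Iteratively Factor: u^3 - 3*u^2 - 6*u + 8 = (u - 1)*(u^2 - 2*u - 8) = (u - 4)*(u - 1)*(u + 2)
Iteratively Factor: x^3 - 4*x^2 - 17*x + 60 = (x - 5)*(x^2 + x - 12) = (x - 5)*(x + 4)*(x - 3)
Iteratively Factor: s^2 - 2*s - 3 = (s - 3)*(s + 1)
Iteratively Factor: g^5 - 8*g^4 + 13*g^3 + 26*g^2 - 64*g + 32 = (g - 4)*(g^4 - 4*g^3 - 3*g^2 + 14*g - 8) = (g - 4)^2*(g^3 - 3*g + 2) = (g - 4)^2*(g - 1)*(g^2 + g - 2) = (g - 4)^2*(g - 1)^2*(g + 2)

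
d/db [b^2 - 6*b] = 2*b - 6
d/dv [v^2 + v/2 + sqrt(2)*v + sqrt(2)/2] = 2*v + 1/2 + sqrt(2)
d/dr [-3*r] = -3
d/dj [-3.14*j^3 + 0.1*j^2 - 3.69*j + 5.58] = -9.42*j^2 + 0.2*j - 3.69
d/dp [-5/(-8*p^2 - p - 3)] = 5*(-16*p - 1)/(8*p^2 + p + 3)^2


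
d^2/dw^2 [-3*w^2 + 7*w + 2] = -6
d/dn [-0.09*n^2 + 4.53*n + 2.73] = 4.53 - 0.18*n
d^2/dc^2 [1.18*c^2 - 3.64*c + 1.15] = 2.36000000000000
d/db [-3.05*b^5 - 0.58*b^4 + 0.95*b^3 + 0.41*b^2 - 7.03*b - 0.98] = -15.25*b^4 - 2.32*b^3 + 2.85*b^2 + 0.82*b - 7.03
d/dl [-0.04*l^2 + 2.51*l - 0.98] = 2.51 - 0.08*l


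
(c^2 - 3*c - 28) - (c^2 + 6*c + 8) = -9*c - 36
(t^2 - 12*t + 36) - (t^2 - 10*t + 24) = 12 - 2*t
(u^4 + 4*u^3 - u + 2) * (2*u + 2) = 2*u^5 + 10*u^4 + 8*u^3 - 2*u^2 + 2*u + 4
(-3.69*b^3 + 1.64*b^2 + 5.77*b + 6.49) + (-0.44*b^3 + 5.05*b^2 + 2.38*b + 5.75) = -4.13*b^3 + 6.69*b^2 + 8.15*b + 12.24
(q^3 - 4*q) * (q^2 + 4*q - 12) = q^5 + 4*q^4 - 16*q^3 - 16*q^2 + 48*q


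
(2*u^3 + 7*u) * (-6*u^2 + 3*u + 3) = -12*u^5 + 6*u^4 - 36*u^3 + 21*u^2 + 21*u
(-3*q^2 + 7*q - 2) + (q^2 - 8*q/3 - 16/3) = -2*q^2 + 13*q/3 - 22/3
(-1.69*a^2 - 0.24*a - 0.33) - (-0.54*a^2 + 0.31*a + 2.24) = -1.15*a^2 - 0.55*a - 2.57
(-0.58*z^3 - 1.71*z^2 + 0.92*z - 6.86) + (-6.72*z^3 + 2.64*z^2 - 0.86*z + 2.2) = -7.3*z^3 + 0.93*z^2 + 0.0600000000000001*z - 4.66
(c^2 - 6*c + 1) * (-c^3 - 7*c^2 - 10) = -c^5 - c^4 + 41*c^3 - 17*c^2 + 60*c - 10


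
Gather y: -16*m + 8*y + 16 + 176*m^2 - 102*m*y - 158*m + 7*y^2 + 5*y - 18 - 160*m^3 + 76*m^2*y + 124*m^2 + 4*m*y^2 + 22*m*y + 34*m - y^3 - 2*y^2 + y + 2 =-160*m^3 + 300*m^2 - 140*m - y^3 + y^2*(4*m + 5) + y*(76*m^2 - 80*m + 14)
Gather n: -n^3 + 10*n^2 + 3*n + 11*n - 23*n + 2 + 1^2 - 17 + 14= -n^3 + 10*n^2 - 9*n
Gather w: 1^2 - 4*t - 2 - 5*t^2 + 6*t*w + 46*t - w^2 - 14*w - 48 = -5*t^2 + 42*t - w^2 + w*(6*t - 14) - 49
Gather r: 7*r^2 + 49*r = 7*r^2 + 49*r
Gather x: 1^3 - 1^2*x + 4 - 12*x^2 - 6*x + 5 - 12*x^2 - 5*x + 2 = -24*x^2 - 12*x + 12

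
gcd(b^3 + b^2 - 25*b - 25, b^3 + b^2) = b + 1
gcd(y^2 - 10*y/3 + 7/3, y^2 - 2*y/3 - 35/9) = y - 7/3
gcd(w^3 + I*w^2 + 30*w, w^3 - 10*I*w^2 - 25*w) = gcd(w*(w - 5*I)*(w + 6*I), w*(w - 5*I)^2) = w^2 - 5*I*w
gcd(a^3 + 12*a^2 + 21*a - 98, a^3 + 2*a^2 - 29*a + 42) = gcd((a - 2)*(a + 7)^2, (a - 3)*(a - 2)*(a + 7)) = a^2 + 5*a - 14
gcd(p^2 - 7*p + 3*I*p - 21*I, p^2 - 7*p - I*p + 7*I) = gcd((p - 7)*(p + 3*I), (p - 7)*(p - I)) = p - 7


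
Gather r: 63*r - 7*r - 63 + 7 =56*r - 56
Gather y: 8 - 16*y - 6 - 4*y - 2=-20*y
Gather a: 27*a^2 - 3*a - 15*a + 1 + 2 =27*a^2 - 18*a + 3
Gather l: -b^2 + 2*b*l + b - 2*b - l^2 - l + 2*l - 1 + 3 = -b^2 - b - l^2 + l*(2*b + 1) + 2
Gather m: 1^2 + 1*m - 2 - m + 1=0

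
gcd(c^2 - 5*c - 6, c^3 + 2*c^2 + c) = c + 1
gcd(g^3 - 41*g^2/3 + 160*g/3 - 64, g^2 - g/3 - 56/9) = g - 8/3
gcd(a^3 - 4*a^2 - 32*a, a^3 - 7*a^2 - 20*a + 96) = a^2 - 4*a - 32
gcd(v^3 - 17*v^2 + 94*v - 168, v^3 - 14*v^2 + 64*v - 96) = v^2 - 10*v + 24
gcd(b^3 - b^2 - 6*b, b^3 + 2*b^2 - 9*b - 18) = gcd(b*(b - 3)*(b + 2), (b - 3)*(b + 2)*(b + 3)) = b^2 - b - 6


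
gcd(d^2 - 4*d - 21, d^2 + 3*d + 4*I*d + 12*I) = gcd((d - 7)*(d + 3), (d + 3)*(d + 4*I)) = d + 3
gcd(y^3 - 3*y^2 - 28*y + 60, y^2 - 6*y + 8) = y - 2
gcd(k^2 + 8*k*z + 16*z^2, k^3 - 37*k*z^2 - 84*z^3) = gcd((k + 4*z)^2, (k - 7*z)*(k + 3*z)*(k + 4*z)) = k + 4*z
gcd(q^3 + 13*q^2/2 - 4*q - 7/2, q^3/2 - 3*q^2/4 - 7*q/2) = 1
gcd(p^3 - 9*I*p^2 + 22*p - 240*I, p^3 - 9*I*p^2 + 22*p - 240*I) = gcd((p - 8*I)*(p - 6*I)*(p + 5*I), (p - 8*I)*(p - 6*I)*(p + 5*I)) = p^3 - 9*I*p^2 + 22*p - 240*I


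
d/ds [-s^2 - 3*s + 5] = -2*s - 3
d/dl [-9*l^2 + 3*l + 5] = 3 - 18*l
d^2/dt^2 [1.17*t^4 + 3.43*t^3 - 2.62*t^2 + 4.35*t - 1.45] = 14.04*t^2 + 20.58*t - 5.24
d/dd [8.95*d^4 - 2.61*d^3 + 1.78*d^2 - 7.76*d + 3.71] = 35.8*d^3 - 7.83*d^2 + 3.56*d - 7.76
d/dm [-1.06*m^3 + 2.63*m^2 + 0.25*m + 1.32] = -3.18*m^2 + 5.26*m + 0.25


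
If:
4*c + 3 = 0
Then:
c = -3/4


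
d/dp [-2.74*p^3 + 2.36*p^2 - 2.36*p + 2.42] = -8.22*p^2 + 4.72*p - 2.36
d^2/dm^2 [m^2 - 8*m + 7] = 2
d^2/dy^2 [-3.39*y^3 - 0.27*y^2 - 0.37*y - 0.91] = -20.34*y - 0.54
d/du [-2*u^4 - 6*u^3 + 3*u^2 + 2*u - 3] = -8*u^3 - 18*u^2 + 6*u + 2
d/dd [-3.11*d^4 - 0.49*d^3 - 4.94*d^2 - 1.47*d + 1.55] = -12.44*d^3 - 1.47*d^2 - 9.88*d - 1.47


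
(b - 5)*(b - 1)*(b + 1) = b^3 - 5*b^2 - b + 5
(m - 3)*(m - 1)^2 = m^3 - 5*m^2 + 7*m - 3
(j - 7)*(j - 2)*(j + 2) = j^3 - 7*j^2 - 4*j + 28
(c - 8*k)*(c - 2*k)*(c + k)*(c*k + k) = c^4*k - 9*c^3*k^2 + c^3*k + 6*c^2*k^3 - 9*c^2*k^2 + 16*c*k^4 + 6*c*k^3 + 16*k^4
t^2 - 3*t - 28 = (t - 7)*(t + 4)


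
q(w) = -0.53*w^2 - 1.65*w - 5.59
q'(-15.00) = 14.25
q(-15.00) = -100.09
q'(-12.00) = 11.07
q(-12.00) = -62.11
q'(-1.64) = 0.09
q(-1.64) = -4.31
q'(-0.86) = -0.74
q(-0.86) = -4.56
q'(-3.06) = 1.59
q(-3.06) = -5.50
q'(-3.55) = 2.11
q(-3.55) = -6.41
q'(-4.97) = 3.62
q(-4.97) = -10.48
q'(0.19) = -1.85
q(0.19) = -5.92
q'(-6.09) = 4.81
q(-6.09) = -15.20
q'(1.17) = -2.89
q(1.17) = -8.25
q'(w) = -1.06*w - 1.65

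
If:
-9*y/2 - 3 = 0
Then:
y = -2/3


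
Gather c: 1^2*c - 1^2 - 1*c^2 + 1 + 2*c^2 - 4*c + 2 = c^2 - 3*c + 2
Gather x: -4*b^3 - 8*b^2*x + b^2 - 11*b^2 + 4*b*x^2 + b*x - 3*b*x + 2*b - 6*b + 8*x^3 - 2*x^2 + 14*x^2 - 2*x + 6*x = -4*b^3 - 10*b^2 - 4*b + 8*x^3 + x^2*(4*b + 12) + x*(-8*b^2 - 2*b + 4)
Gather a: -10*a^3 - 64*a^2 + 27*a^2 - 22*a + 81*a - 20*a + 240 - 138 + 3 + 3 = -10*a^3 - 37*a^2 + 39*a + 108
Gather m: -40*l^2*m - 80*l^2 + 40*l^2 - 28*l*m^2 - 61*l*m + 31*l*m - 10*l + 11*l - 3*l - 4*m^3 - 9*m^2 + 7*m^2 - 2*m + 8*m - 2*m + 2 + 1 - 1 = -40*l^2 - 2*l - 4*m^3 + m^2*(-28*l - 2) + m*(-40*l^2 - 30*l + 4) + 2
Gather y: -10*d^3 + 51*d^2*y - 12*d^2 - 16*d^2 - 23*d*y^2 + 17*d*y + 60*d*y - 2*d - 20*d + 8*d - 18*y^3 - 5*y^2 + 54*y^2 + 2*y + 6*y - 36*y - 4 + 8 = -10*d^3 - 28*d^2 - 14*d - 18*y^3 + y^2*(49 - 23*d) + y*(51*d^2 + 77*d - 28) + 4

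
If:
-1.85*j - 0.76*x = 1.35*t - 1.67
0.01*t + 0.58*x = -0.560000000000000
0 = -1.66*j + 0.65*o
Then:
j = 41.9135135135135*x + 41.7675675675676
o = 107.040665280665*x + 106.667941787942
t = -58.0*x - 56.0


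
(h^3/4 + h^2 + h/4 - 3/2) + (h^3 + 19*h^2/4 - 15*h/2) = 5*h^3/4 + 23*h^2/4 - 29*h/4 - 3/2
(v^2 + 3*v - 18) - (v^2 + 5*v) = -2*v - 18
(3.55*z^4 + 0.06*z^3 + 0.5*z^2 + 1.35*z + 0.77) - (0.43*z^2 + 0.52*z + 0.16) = 3.55*z^4 + 0.06*z^3 + 0.07*z^2 + 0.83*z + 0.61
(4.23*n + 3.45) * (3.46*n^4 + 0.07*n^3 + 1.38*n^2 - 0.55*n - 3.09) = 14.6358*n^5 + 12.2331*n^4 + 6.0789*n^3 + 2.4345*n^2 - 14.9682*n - 10.6605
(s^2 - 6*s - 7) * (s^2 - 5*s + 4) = s^4 - 11*s^3 + 27*s^2 + 11*s - 28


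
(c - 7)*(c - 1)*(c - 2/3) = c^3 - 26*c^2/3 + 37*c/3 - 14/3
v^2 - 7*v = v*(v - 7)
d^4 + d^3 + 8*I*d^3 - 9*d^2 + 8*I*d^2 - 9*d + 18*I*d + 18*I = (d + 1)*(d - I)*(d + 3*I)*(d + 6*I)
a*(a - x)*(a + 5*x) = a^3 + 4*a^2*x - 5*a*x^2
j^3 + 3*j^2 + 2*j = j*(j + 1)*(j + 2)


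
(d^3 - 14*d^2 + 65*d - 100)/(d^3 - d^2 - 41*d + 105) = (d^2 - 9*d + 20)/(d^2 + 4*d - 21)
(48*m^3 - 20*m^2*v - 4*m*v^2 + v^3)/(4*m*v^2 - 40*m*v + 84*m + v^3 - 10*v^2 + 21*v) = (12*m^2 - 8*m*v + v^2)/(v^2 - 10*v + 21)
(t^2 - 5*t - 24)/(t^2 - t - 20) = (-t^2 + 5*t + 24)/(-t^2 + t + 20)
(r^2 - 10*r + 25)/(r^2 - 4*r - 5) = (r - 5)/(r + 1)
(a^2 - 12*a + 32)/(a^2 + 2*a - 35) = (a^2 - 12*a + 32)/(a^2 + 2*a - 35)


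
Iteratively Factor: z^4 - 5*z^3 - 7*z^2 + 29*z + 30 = (z - 3)*(z^3 - 2*z^2 - 13*z - 10) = (z - 3)*(z + 2)*(z^2 - 4*z - 5) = (z - 3)*(z + 1)*(z + 2)*(z - 5)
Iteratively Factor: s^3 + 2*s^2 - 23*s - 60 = (s + 3)*(s^2 - s - 20) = (s - 5)*(s + 3)*(s + 4)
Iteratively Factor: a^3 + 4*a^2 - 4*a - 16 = (a + 2)*(a^2 + 2*a - 8) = (a - 2)*(a + 2)*(a + 4)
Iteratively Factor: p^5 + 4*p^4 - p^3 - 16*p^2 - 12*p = (p + 2)*(p^4 + 2*p^3 - 5*p^2 - 6*p) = (p + 1)*(p + 2)*(p^3 + p^2 - 6*p) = (p - 2)*(p + 1)*(p + 2)*(p^2 + 3*p) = p*(p - 2)*(p + 1)*(p + 2)*(p + 3)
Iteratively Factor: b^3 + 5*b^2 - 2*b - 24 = (b - 2)*(b^2 + 7*b + 12) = (b - 2)*(b + 4)*(b + 3)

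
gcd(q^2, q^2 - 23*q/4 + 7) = 1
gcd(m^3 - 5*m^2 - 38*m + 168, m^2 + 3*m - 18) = m + 6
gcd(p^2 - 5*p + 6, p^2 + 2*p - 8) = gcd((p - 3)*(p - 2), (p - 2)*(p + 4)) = p - 2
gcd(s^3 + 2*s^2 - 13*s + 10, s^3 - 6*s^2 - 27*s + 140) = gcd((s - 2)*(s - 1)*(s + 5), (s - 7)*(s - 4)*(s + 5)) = s + 5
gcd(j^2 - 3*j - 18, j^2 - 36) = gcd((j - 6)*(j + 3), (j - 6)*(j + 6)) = j - 6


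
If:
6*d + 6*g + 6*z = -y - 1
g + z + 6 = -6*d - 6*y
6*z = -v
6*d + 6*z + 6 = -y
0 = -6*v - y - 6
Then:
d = -7/6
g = 5/6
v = -1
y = 0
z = 1/6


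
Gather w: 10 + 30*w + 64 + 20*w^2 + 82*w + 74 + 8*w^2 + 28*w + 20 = 28*w^2 + 140*w + 168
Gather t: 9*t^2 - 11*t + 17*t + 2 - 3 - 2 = 9*t^2 + 6*t - 3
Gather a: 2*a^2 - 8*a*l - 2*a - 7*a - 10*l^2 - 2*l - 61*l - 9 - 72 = 2*a^2 + a*(-8*l - 9) - 10*l^2 - 63*l - 81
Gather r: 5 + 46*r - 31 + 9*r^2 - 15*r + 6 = 9*r^2 + 31*r - 20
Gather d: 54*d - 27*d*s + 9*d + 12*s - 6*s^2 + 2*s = d*(63 - 27*s) - 6*s^2 + 14*s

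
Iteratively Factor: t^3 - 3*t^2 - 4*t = (t)*(t^2 - 3*t - 4) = t*(t + 1)*(t - 4)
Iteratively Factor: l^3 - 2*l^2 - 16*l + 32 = (l + 4)*(l^2 - 6*l + 8) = (l - 2)*(l + 4)*(l - 4)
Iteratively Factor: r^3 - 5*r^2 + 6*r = (r - 2)*(r^2 - 3*r) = (r - 3)*(r - 2)*(r)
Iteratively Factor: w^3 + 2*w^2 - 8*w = (w)*(w^2 + 2*w - 8) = w*(w + 4)*(w - 2)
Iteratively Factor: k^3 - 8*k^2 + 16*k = (k)*(k^2 - 8*k + 16) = k*(k - 4)*(k - 4)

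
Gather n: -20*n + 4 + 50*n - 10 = 30*n - 6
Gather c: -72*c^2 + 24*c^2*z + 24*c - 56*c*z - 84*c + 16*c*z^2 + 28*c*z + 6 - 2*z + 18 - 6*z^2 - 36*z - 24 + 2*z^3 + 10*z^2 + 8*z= c^2*(24*z - 72) + c*(16*z^2 - 28*z - 60) + 2*z^3 + 4*z^2 - 30*z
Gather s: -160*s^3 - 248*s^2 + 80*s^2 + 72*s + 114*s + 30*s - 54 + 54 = -160*s^3 - 168*s^2 + 216*s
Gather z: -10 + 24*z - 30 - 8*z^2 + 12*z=-8*z^2 + 36*z - 40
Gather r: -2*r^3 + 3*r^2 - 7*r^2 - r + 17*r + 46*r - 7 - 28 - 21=-2*r^3 - 4*r^2 + 62*r - 56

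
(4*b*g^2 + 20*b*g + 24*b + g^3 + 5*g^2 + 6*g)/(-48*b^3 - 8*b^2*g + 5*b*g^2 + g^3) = (-g^2 - 5*g - 6)/(12*b^2 - b*g - g^2)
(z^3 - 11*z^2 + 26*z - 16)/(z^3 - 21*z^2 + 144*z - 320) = (z^2 - 3*z + 2)/(z^2 - 13*z + 40)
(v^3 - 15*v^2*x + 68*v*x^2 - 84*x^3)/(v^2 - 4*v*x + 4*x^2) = (-v^2 + 13*v*x - 42*x^2)/(-v + 2*x)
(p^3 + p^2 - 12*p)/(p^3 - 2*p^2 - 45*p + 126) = p*(p + 4)/(p^2 + p - 42)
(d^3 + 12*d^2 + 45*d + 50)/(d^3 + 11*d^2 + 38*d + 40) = (d + 5)/(d + 4)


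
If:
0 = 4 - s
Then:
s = 4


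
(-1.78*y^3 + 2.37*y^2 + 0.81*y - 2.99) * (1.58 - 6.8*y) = 12.104*y^4 - 18.9284*y^3 - 1.7634*y^2 + 21.6118*y - 4.7242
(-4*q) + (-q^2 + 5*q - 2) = -q^2 + q - 2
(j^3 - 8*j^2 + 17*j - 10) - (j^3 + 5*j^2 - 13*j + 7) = -13*j^2 + 30*j - 17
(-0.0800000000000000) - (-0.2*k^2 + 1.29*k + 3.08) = 0.2*k^2 - 1.29*k - 3.16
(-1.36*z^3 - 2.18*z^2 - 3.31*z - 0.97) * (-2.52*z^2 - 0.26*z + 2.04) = 3.4272*z^5 + 5.8472*z^4 + 6.1336*z^3 - 1.1422*z^2 - 6.5002*z - 1.9788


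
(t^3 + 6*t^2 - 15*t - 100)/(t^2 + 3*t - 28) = (t^2 + 10*t + 25)/(t + 7)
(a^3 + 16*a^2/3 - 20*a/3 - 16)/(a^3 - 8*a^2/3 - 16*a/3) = (a^2 + 4*a - 12)/(a*(a - 4))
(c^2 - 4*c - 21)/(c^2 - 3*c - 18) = (c - 7)/(c - 6)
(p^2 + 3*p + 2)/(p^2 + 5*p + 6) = (p + 1)/(p + 3)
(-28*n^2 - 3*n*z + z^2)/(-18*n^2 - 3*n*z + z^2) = (28*n^2 + 3*n*z - z^2)/(18*n^2 + 3*n*z - z^2)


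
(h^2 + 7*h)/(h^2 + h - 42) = h/(h - 6)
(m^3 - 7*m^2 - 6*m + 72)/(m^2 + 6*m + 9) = (m^2 - 10*m + 24)/(m + 3)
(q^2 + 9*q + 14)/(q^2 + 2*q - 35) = (q + 2)/(q - 5)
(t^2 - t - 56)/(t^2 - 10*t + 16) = (t + 7)/(t - 2)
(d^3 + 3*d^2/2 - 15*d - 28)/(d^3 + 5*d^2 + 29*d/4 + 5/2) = 2*(2*d^2 - d - 28)/(4*d^2 + 12*d + 5)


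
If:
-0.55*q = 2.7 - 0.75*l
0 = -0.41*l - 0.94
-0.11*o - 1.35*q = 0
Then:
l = -2.29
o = 98.62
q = -8.04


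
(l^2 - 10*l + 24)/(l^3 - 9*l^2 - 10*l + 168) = (l - 4)/(l^2 - 3*l - 28)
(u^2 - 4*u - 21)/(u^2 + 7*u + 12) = (u - 7)/(u + 4)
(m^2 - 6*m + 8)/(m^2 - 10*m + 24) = (m - 2)/(m - 6)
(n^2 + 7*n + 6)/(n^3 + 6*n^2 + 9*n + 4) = (n + 6)/(n^2 + 5*n + 4)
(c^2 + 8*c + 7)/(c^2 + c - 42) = (c + 1)/(c - 6)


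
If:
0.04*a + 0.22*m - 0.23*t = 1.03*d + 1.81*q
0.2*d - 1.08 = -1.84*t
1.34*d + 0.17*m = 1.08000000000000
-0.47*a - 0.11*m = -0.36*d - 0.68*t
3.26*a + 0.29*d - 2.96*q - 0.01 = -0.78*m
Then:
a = -0.96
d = -0.13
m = 7.38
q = 0.87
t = 0.60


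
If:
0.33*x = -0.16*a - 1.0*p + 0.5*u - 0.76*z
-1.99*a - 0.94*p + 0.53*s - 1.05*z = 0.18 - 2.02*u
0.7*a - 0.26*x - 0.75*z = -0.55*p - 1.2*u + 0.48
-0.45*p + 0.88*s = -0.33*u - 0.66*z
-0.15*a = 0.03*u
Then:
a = -0.119944474371054*z - 0.03307594197375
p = 0.279559454036142 - 0.174245271121069*z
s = 0.0809391477949732 - 1.06399858490536*z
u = 0.599722371855268*z + 0.16537970986875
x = -0.808189172884632*z - 0.580537722381718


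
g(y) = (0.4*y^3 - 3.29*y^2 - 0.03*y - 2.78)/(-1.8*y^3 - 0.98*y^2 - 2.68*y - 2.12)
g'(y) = (1.2*y^2 - 6.58*y - 0.03)/(-1.8*y^3 - 0.98*y^2 - 2.68*y - 2.12) + (5.4*y^2 + 1.96*y + 2.68)*(0.4*y^3 - 3.29*y^2 - 0.03*y - 2.78)/(-1.8*y^3 - 0.98*y^2 - 2.68*y - 2.12)^2 = (-4.44089209850063e-16*y^5 - 6.314*y^4 - 2.252*y^3 - 8.7682*y^2 + 8.5008*y - 7.3868)/(3.24*y^6 + 3.528*y^5 + 10.6084*y^4 + 12.8848*y^3 + 11.3376*y^2 + 11.3632*y + 4.4944)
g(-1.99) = -1.40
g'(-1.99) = -0.77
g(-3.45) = -0.84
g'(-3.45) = -0.20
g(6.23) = 0.07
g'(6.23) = -0.04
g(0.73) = 0.83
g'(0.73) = -0.30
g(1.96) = 0.50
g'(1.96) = -0.22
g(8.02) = 0.01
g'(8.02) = -0.03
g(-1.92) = -1.45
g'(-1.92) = -0.85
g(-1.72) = -1.66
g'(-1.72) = -1.20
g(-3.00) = -0.94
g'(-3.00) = -0.27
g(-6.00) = -0.56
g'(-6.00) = -0.06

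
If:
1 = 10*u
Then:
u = 1/10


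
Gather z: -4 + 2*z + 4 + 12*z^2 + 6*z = 12*z^2 + 8*z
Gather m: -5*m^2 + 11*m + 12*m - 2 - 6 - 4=-5*m^2 + 23*m - 12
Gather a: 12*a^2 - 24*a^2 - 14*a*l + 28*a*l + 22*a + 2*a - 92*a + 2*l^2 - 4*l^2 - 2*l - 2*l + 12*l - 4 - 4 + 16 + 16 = -12*a^2 + a*(14*l - 68) - 2*l^2 + 8*l + 24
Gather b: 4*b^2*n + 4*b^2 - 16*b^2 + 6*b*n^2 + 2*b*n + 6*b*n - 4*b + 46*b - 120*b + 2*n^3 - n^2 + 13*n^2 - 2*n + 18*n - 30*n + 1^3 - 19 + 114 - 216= b^2*(4*n - 12) + b*(6*n^2 + 8*n - 78) + 2*n^3 + 12*n^2 - 14*n - 120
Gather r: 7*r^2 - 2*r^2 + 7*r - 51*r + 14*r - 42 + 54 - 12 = 5*r^2 - 30*r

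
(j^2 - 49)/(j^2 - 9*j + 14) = (j + 7)/(j - 2)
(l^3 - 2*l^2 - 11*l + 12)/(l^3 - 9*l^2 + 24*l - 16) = (l + 3)/(l - 4)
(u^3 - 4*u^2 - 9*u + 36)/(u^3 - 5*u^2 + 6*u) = (u^2 - u - 12)/(u*(u - 2))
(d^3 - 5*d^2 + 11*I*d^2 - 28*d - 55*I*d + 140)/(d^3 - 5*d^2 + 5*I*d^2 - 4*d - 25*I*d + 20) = (d + 7*I)/(d + I)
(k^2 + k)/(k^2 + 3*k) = (k + 1)/(k + 3)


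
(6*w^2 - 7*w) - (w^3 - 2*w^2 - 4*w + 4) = -w^3 + 8*w^2 - 3*w - 4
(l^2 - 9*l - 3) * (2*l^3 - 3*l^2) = 2*l^5 - 21*l^4 + 21*l^3 + 9*l^2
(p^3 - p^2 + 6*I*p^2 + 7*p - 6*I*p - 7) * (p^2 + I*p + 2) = p^5 - p^4 + 7*I*p^4 + 3*p^3 - 7*I*p^3 - 3*p^2 + 19*I*p^2 + 14*p - 19*I*p - 14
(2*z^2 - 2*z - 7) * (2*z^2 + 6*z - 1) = 4*z^4 + 8*z^3 - 28*z^2 - 40*z + 7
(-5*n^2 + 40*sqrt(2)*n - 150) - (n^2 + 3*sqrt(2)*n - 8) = -6*n^2 + 37*sqrt(2)*n - 142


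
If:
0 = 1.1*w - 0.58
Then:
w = 0.53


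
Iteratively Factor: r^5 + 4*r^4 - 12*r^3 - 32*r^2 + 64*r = (r + 4)*(r^4 - 12*r^2 + 16*r) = r*(r + 4)*(r^3 - 12*r + 16) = r*(r - 2)*(r + 4)*(r^2 + 2*r - 8) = r*(r - 2)^2*(r + 4)*(r + 4)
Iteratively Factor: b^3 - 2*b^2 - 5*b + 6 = (b - 1)*(b^2 - b - 6) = (b - 3)*(b - 1)*(b + 2)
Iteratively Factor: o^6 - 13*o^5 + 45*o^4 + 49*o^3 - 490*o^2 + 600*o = (o - 2)*(o^5 - 11*o^4 + 23*o^3 + 95*o^2 - 300*o) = o*(o - 2)*(o^4 - 11*o^3 + 23*o^2 + 95*o - 300) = o*(o - 5)*(o - 2)*(o^3 - 6*o^2 - 7*o + 60) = o*(o - 5)*(o - 4)*(o - 2)*(o^2 - 2*o - 15) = o*(o - 5)*(o - 4)*(o - 2)*(o + 3)*(o - 5)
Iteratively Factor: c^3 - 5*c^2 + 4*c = (c - 4)*(c^2 - c) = c*(c - 4)*(c - 1)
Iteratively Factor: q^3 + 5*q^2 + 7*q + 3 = (q + 1)*(q^2 + 4*q + 3) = (q + 1)*(q + 3)*(q + 1)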